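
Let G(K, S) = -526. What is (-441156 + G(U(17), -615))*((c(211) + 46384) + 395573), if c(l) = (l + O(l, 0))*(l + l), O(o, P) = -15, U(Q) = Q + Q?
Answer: -231736853258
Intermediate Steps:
U(Q) = 2*Q
c(l) = 2*l*(-15 + l) (c(l) = (l - 15)*(l + l) = (-15 + l)*(2*l) = 2*l*(-15 + l))
(-441156 + G(U(17), -615))*((c(211) + 46384) + 395573) = (-441156 - 526)*((2*211*(-15 + 211) + 46384) + 395573) = -441682*((2*211*196 + 46384) + 395573) = -441682*((82712 + 46384) + 395573) = -441682*(129096 + 395573) = -441682*524669 = -231736853258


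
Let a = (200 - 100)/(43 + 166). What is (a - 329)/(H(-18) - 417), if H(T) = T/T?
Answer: 68661/86944 ≈ 0.78971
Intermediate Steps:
H(T) = 1
a = 100/209 ≈ 0.47847
(a - 329)/(H(-18) - 417) = (100/209 - 329)/(1 - 417) = -68661/209/(-416) = -68661/209*(-1/416) = 68661/86944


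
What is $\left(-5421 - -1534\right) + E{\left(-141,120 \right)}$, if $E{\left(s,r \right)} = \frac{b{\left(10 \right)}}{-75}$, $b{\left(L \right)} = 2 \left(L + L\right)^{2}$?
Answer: $- \frac{11693}{3} \approx -3897.7$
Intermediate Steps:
$b{\left(L \right)} = 8 L^{2}$ ($b{\left(L \right)} = 2 \left(2 L\right)^{2} = 2 \cdot 4 L^{2} = 8 L^{2}$)
$E{\left(s,r \right)} = - \frac{32}{3}$ ($E{\left(s,r \right)} = \frac{8 \cdot 10^{2}}{-75} = 8 \cdot 100 \left(- \frac{1}{75}\right) = 800 \left(- \frac{1}{75}\right) = - \frac{32}{3}$)
$\left(-5421 - -1534\right) + E{\left(-141,120 \right)} = \left(-5421 - -1534\right) - \frac{32}{3} = \left(-5421 + \left(1550 - 16\right)\right) - \frac{32}{3} = \left(-5421 + 1534\right) - \frac{32}{3} = -3887 - \frac{32}{3} = - \frac{11693}{3}$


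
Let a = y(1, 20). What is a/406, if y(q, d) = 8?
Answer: 4/203 ≈ 0.019704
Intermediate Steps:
a = 8
a/406 = 8/406 = 8*(1/406) = 4/203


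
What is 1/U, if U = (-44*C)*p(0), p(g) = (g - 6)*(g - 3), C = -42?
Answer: 1/33264 ≈ 3.0063e-5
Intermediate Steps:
p(g) = (-6 + g)*(-3 + g)
U = 33264 (U = (-44*(-42))*(18 + 0**2 - 9*0) = 1848*(18 + 0 + 0) = 1848*18 = 33264)
1/U = 1/33264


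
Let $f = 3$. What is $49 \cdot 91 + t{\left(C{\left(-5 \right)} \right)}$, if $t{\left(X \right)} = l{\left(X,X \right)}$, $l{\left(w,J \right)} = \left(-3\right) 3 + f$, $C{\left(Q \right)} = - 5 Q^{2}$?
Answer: $4453$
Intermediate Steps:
$l{\left(w,J \right)} = -6$ ($l{\left(w,J \right)} = \left(-3\right) 3 + 3 = -9 + 3 = -6$)
$t{\left(X \right)} = -6$
$49 \cdot 91 + t{\left(C{\left(-5 \right)} \right)} = 49 \cdot 91 - 6 = 4459 - 6 = 4453$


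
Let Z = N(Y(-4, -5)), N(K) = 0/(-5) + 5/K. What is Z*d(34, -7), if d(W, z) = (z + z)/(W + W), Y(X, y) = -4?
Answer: 35/136 ≈ 0.25735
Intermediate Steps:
N(K) = 5/K (N(K) = 0*(-1/5) + 5/K = 0 + 5/K = 5/K)
d(W, z) = z/W (d(W, z) = (2*z)/((2*W)) = (2*z)*(1/(2*W)) = z/W)
Z = -5/4 (Z = 5/(-4) = 5*(-1/4) = -5/4 ≈ -1.2500)
Z*d(34, -7) = -(-35)/(4*34) = -5/4*(-7/34) = 35/136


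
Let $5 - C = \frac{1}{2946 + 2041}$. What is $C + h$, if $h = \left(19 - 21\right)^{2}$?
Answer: $\frac{44882}{4987} \approx 8.9998$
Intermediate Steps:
$h = 4$ ($h = \left(-2\right)^{2} = 4$)
$C = \frac{24934}{4987}$ ($C = 5 - \frac{1}{2946 + 2041} = 5 - \frac{1}{4987} = \frac{24934}{4987} \approx 4.9998$)
$C + h = \frac{24934}{4987} + 4 = \frac{44882}{4987}$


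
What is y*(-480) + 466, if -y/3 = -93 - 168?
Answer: -375374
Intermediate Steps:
y = 783 (y = -3*(-93 - 168) = -3*(-261) = 783)
y*(-480) + 466 = 783*(-480) + 466 = -375840 + 466 = -375374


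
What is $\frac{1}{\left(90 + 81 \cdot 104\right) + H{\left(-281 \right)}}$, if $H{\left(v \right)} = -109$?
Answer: $\frac{1}{8405} \approx 0.00011898$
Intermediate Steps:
$\frac{1}{\left(90 + 81 \cdot 104\right) + H{\left(-281 \right)}} = \frac{1}{\left(90 + 81 \cdot 104\right) - 109} = \frac{1}{\left(90 + 8424\right) - 109} = \frac{1}{8514 - 109} = \frac{1}{8405}$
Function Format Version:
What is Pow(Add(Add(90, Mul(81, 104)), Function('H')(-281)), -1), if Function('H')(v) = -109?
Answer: Rational(1, 8405) ≈ 0.00011898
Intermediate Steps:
Pow(Add(Add(90, Mul(81, 104)), Function('H')(-281)), -1) = Pow(Add(Add(90, Mul(81, 104)), -109), -1) = Pow(Add(Add(90, 8424), -109), -1) = Pow(Add(8514, -109), -1) = Pow(8405, -1) = Rational(1, 8405)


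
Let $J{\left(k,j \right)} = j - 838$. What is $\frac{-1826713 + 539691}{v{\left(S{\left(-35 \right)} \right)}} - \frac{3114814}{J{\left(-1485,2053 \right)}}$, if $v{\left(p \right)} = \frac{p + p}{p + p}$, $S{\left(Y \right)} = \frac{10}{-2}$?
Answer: $- \frac{1566846544}{1215} \approx -1.2896 \cdot 10^{6}$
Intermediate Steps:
$S{\left(Y \right)} = -5$ ($S{\left(Y \right)} = 10 \left(- \frac{1}{2}\right) = -5$)
$v{\left(p \right)} = 1$ ($v{\left(p \right)} = \frac{2 p}{2 p} = 2 p \frac{1}{2 p} = 1$)
$J{\left(k,j \right)} = -838 + j$ ($J{\left(k,j \right)} = j - 838 = -838 + j$)
$\frac{-1826713 + 539691}{v{\left(S{\left(-35 \right)} \right)}} - \frac{3114814}{J{\left(-1485,2053 \right)}} = \frac{-1826713 + 539691}{1} - \frac{3114814}{-838 + 2053} = \left(-1287022\right) 1 - \frac{3114814}{1215} = -1287022 - \frac{3114814}{1215} = - \frac{1566846544}{1215}$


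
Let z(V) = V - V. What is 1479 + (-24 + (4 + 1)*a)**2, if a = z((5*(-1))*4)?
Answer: 2055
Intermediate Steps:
z(V) = 0
a = 0
1479 + (-24 + (4 + 1)*a)**2 = 1479 + (-24 + (4 + 1)*0)**2 = 1479 + (-24 + 5*0)**2 = 1479 + (-24 + 0)**2 = 1479 + (-24)**2 = 1479 + 576 = 2055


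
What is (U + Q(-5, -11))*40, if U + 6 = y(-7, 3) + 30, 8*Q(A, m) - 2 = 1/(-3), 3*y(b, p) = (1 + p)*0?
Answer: 2905/3 ≈ 968.33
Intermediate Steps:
y(b, p) = 0 (y(b, p) = ((1 + p)*0)/3 = (⅓)*0 = 0)
Q(A, m) = 5/24 (Q(A, m) = ¼ + (⅛)/(-3) = ¼ + (⅛)*(-⅓) = ¼ - 1/24 = 5/24)
U = 24 (U = -6 + (0 + 30) = -6 + 30 = 24)
(U + Q(-5, -11))*40 = (24 + 5/24)*40 = (581/24)*40 = 2905/3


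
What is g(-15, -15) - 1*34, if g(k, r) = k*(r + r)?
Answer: 416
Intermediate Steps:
g(k, r) = 2*k*r (g(k, r) = k*(2*r) = 2*k*r)
g(-15, -15) - 1*34 = 2*(-15)*(-15) - 1*34 = 450 - 34 = 416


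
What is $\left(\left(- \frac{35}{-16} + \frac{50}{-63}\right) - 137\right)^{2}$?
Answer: $\frac{18684429481}{1016064} \approx 18389.0$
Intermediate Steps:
$\left(\left(- \frac{35}{-16} + \frac{50}{-63}\right) - 137\right)^{2} = \left(\left(\left(-35\right) \left(- \frac{1}{16}\right) + 50 \left(- \frac{1}{63}\right)\right) - 137\right)^{2} = \left(\left(\frac{35}{16} - \frac{50}{63}\right) - 137\right)^{2} = \left(\frac{1405}{1008} - 137\right)^{2} = \left(- \frac{136691}{1008}\right)^{2} = \frac{18684429481}{1016064}$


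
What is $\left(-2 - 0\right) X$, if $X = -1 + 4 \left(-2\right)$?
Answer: $18$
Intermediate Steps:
$X = -9$ ($X = -1 - 8 = -9$)
$\left(-2 - 0\right) X = \left(-2 - 0\right) \left(-9\right) = \left(-2 + 0\right) \left(-9\right) = \left(-2\right) \left(-9\right) = 18$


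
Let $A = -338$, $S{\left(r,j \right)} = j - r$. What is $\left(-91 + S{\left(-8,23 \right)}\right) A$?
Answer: $20280$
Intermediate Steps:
$\left(-91 + S{\left(-8,23 \right)}\right) A = \left(-91 + \left(23 - -8\right)\right) \left(-338\right) = \left(-91 + \left(23 + 8\right)\right) \left(-338\right) = \left(-91 + 31\right) \left(-338\right) = \left(-60\right) \left(-338\right) = 20280$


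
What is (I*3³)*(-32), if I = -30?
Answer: 25920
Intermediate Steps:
(I*3³)*(-32) = -30*3³*(-32) = -30*27*(-32) = -810*(-32) = 25920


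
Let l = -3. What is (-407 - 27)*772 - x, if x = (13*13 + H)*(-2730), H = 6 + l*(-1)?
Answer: 150892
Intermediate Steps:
H = 9 (H = 6 - 3*(-1) = 6 + 3 = 9)
x = -485940 (x = (13*13 + 9)*(-2730) = (169 + 9)*(-2730) = 178*(-2730) = -485940)
(-407 - 27)*772 - x = (-407 - 27)*772 - 1*(-485940) = -434*772 + 485940 = -335048 + 485940 = 150892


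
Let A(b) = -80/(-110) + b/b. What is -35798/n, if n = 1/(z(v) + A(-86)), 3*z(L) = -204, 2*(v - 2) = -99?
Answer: 26096742/11 ≈ 2.3724e+6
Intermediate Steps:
v = -95/2 (v = 2 + (½)*(-99) = 2 - 99/2 = -95/2 ≈ -47.500)
A(b) = 19/11 (A(b) = -80*(-1/110) + 1 = 8/11 + 1 = 19/11)
z(L) = -68 (z(L) = (⅓)*(-204) = -68)
n = -11/729 (n = 1/(-68 + 19/11) = 1/(-729/11) = -11/729 ≈ -0.015089)
-35798/n = -35798/(-11/729) = -35798*(-729/11) = 26096742/11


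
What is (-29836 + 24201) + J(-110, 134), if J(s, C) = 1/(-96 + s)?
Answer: -1160811/206 ≈ -5635.0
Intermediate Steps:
(-29836 + 24201) + J(-110, 134) = (-29836 + 24201) + 1/(-96 - 110) = -5635 + 1/(-206) = -5635 - 1/206 = -1160811/206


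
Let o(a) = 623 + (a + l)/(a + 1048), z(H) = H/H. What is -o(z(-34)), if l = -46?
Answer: -653482/1049 ≈ -622.96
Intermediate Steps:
z(H) = 1
o(a) = 623 + (-46 + a)/(1048 + a) (o(a) = 623 + (a - 46)/(a + 1048) = 623 + (-46 + a)/(1048 + a))
-o(z(-34)) = -2*(326429 + 312*1)/(1048 + 1) = -2*(326429 + 312)/1049 = -2*326741/1049 = -1*653482/1049 = -653482/1049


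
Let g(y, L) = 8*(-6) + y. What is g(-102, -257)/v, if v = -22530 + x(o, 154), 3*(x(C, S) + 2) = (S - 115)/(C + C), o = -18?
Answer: 1080/162233 ≈ 0.0066571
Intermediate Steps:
x(C, S) = -2 + (-115 + S)/(6*C) (x(C, S) = -2 + ((S - 115)/(C + C))/3 = -2 + ((-115 + S)/((2*C)))/3 = -2 + ((-115 + S)*(1/(2*C)))/3 = -2 + ((-115 + S)/(2*C))/3 = -2 + (-115 + S)/(6*C))
g(y, L) = -48 + y
v = -811165/36 (v = -22530 + (⅙)*(-115 + 154 - 12*(-18))/(-18) = -22530 + (⅙)*(-1/18)*(-115 + 154 + 216) = -22530 + (⅙)*(-1/18)*255 = -22530 - 85/36 = -811165/36 ≈ -22532.)
g(-102, -257)/v = (-48 - 102)/(-811165/36) = -150*(-36/811165) = 1080/162233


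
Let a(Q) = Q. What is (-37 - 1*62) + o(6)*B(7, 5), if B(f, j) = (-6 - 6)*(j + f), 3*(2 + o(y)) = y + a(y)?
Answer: -387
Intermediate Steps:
o(y) = -2 + 2*y/3 (o(y) = -2 + (y + y)/3 = -2 + (2*y)/3 = -2 + 2*y/3)
B(f, j) = -12*f - 12*j (B(f, j) = -12*(f + j) = -12*f - 12*j)
(-37 - 1*62) + o(6)*B(7, 5) = (-37 - 1*62) + (-2 + (2/3)*6)*(-12*7 - 12*5) = (-37 - 62) + (-2 + 4)*(-84 - 60) = -99 + 2*(-144) = -99 - 288 = -387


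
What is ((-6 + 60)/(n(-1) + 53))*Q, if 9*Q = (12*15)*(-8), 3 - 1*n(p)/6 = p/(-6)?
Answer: -864/7 ≈ -123.43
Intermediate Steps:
n(p) = 18 + p (n(p) = 18 - 6*p/(-6) = 18 - 6*p*(-1)/6 = 18 - (-1)*p = 18 + p)
Q = -160 (Q = ((12*15)*(-8))/9 = (180*(-8))/9 = (⅑)*(-1440) = -160)
((-6 + 60)/(n(-1) + 53))*Q = ((-6 + 60)/((18 - 1) + 53))*(-160) = (54/(17 + 53))*(-160) = (54/70)*(-160) = (54*(1/70))*(-160) = (27/35)*(-160) = -864/7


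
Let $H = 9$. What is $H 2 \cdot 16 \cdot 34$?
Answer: $9792$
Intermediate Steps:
$H 2 \cdot 16 \cdot 34 = 9 \cdot 2 \cdot 16 \cdot 34 = 18 \cdot 16 \cdot 34 = 288 \cdot 34 = 9792$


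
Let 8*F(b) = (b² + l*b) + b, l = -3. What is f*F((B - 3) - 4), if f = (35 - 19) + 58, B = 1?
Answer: 444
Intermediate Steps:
f = 74 (f = 16 + 58 = 74)
F(b) = -b/4 + b²/8 (F(b) = ((b² - 3*b) + b)/8 = (b² - 2*b)/8 = -b/4 + b²/8)
f*F((B - 3) - 4) = 74*(((1 - 3) - 4)*(-2 + ((1 - 3) - 4))/8) = 74*((-2 - 4)*(-2 + (-2 - 4))/8) = 74*((⅛)*(-6)*(-2 - 6)) = 74*((⅛)*(-6)*(-8)) = 74*6 = 444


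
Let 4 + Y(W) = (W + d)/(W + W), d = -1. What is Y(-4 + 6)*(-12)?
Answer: 45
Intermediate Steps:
Y(W) = -4 + (-1 + W)/(2*W) (Y(W) = -4 + (W - 1)/(W + W) = -4 + (-1 + W)/((2*W)) = -4 + (-1 + W)*(1/(2*W)) = -4 + (-1 + W)/(2*W))
Y(-4 + 6)*(-12) = ((-1 - 7*(-4 + 6))/(2*(-4 + 6)))*(-12) = ((½)*(-1 - 7*2)/2)*(-12) = ((½)*(½)*(-1 - 14))*(-12) = ((½)*(½)*(-15))*(-12) = -15/4*(-12) = 45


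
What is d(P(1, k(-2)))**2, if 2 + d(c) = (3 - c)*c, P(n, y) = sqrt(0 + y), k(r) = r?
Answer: -18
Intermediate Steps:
P(n, y) = sqrt(y)
d(c) = -2 + c*(3 - c) (d(c) = -2 + (3 - c)*c = -2 + c*(3 - c))
d(P(1, k(-2)))**2 = (-2 - (sqrt(-2))**2 + 3*sqrt(-2))**2 = (-2 - (I*sqrt(2))**2 + 3*(I*sqrt(2)))**2 = (-2 - 1*(-2) + 3*I*sqrt(2))**2 = (-2 + 2 + 3*I*sqrt(2))**2 = (3*I*sqrt(2))**2 = -18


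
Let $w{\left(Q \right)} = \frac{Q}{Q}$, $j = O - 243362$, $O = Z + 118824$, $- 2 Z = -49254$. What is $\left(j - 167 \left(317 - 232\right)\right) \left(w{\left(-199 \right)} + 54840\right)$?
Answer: $-6257687146$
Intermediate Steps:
$Z = 24627$ ($Z = \left(- \frac{1}{2}\right) \left(-49254\right) = 24627$)
$O = 143451$ ($O = 24627 + 118824 = 143451$)
$j = -99911$ ($j = 143451 - 243362 = -99911$)
$w{\left(Q \right)} = 1$
$\left(j - 167 \left(317 - 232\right)\right) \left(w{\left(-199 \right)} + 54840\right) = \left(-99911 - 167 \left(317 - 232\right)\right) \left(1 + 54840\right) = \left(-99911 - 14195\right) 54841 = \left(-114106\right) 54841 = -6257687146$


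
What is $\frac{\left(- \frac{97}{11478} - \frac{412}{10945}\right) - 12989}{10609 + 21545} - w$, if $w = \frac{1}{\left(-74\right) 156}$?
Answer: $- \frac{1569427207203497}{3885903986473080} \approx -0.40388$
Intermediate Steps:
$w = - \frac{1}{11544}$ ($w = \frac{1}{-11544} = - \frac{1}{11544} \approx -8.6625 \cdot 10^{-5}$)
$\frac{\left(- \frac{97}{11478} - \frac{412}{10945}\right) - 12989}{10609 + 21545} - w = \frac{\left(- \frac{97}{11478} - \frac{412}{10945}\right) - 12989}{10609 + 21545} - - \frac{1}{11544} = \frac{\left(\left(-97\right) \frac{1}{11478} - \frac{412}{10945}\right) - 12989}{32154} + \frac{1}{11544} = \left(\left(- \frac{97}{11478} - \frac{412}{10945}\right) - 12989\right) \frac{1}{32154} + \frac{1}{11544} = \left(- \frac{5790601}{125626710} - 12989\right) \frac{1}{32154} + \frac{1}{11544} = \left(- \frac{1631771126791}{125626710}\right) \frac{1}{32154} + \frac{1}{11544} = - \frac{1631771126791}{4039401233340} + \frac{1}{11544} = - \frac{1569427207203497}{3885903986473080}$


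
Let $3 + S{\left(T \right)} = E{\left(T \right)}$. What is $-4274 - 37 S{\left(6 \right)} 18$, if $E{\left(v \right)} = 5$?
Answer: $-5606$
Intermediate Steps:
$S{\left(T \right)} = 2$ ($S{\left(T \right)} = -3 + 5 = 2$)
$-4274 - 37 S{\left(6 \right)} 18 = -4274 - 37 \cdot 2 \cdot 18 = -4274 - 74 \cdot 18 = -4274 - 1332 = -5606$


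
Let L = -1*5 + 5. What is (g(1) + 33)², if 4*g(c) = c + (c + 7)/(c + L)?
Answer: 19881/16 ≈ 1242.6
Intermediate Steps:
L = 0 (L = -5 + 5 = 0)
g(c) = c/4 + (7 + c)/(4*c) (g(c) = (c + (c + 7)/(c + 0))/4 = (c + (7 + c)/c)/4 = c/4 + (7 + c)/(4*c))
(g(1) + 33)² = ((¼)*(7 + 1 + 1²)/1 + 33)² = ((¼)*1*(7 + 1 + 1) + 33)² = ((¼)*1*9 + 33)² = (9/4 + 33)² = (141/4)² = 19881/16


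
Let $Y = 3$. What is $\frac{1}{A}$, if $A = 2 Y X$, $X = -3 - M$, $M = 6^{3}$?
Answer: $- \frac{1}{1314} \approx -0.00076103$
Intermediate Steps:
$M = 216$
$X = -219$ ($X = -3 - 216 = -219$)
$A = -1314$ ($A = 2 \cdot 3 \left(-219\right) = 6 \left(-219\right) = -1314$)
$\frac{1}{A} = \frac{1}{-1314} = - \frac{1}{1314}$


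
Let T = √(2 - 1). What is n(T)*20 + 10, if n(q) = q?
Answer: 30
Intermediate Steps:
T = 1 (T = √1 = 1)
n(T)*20 + 10 = 1*20 + 10 = 20 + 10 = 30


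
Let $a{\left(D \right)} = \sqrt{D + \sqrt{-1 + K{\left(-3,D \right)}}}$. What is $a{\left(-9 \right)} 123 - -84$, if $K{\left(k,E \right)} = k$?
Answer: $84 + 123 \sqrt{-9 + 2 i} \approx 124.75 + 371.24 i$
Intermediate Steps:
$a{\left(D \right)} = \sqrt{D + 2 i}$ ($a{\left(D \right)} = \sqrt{D + \sqrt{-1 - 3}} = \sqrt{D + \sqrt{-4}} = \sqrt{D + 2 i}$)
$a{\left(-9 \right)} 123 - -84 = \sqrt{-9 + 2 i} 123 - -84 = 123 \sqrt{-9 + 2 i} + 84 = 84 + 123 \sqrt{-9 + 2 i}$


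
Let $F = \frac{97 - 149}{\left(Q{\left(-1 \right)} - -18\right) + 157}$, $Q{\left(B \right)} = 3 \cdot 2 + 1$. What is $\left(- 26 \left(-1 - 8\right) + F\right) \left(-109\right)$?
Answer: $- \frac{178324}{7} \approx -25475.0$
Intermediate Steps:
$Q{\left(B \right)} = 7$ ($Q{\left(B \right)} = 6 + 1 = 7$)
$F = - \frac{2}{7}$ ($F = \frac{97 - 149}{\left(7 - -18\right) + 157} = - \frac{52}{\left(7 + 18\right) + 157} = - \frac{52}{25 + 157} = - \frac{52}{182} = \left(-52\right) \frac{1}{182} = - \frac{2}{7} \approx -0.28571$)
$\left(- 26 \left(-1 - 8\right) + F\right) \left(-109\right) = \left(- 26 \left(-1 - 8\right) - \frac{2}{7}\right) \left(-109\right) = \left(\left(-26\right) \left(-9\right) - \frac{2}{7}\right) \left(-109\right) = \left(234 - \frac{2}{7}\right) \left(-109\right) = \frac{1636}{7} \left(-109\right) = - \frac{178324}{7}$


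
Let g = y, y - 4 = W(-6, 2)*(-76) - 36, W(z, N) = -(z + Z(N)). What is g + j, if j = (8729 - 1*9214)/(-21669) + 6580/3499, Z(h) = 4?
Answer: -13806569869/75819831 ≈ -182.10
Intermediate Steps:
W(z, N) = -4 - z (W(z, N) = -(z + 4) = -(4 + z) = -4 - z)
y = -184 (y = 4 + ((-4 - 1*(-6))*(-76) - 36) = 4 + ((-4 + 6)*(-76) - 36) = 4 + (2*(-76) - 36) = 4 + (-152 - 36) = 4 - 188 = -184)
j = 144279035/75819831 (j = (8729 - 9214)*(-1/21669) + 6580*(1/3499) = -485*(-1/21669) + 6580/3499 = 485/21669 + 6580/3499 = 144279035/75819831 ≈ 1.9029)
g = -184
g + j = -184 + 144279035/75819831 = -13806569869/75819831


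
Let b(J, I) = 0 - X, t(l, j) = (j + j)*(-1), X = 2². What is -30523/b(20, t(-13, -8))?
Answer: 30523/4 ≈ 7630.8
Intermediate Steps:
X = 4
t(l, j) = -2*j (t(l, j) = (2*j)*(-1) = -2*j)
b(J, I) = -4 (b(J, I) = 0 - 1*4 = 0 - 4 = -4)
-30523/b(20, t(-13, -8)) = -30523/(-4) = -30523*(-¼) = 30523/4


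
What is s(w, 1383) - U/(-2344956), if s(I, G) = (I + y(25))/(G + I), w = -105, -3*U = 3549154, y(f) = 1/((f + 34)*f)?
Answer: -72035656429/122787758550 ≈ -0.58667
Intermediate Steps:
y(f) = 1/(f*(34 + f)) (y(f) = 1/((34 + f)*f) = 1/(f*(34 + f)))
U = -3549154/3 (U = -⅓*3549154 = -3549154/3 ≈ -1.1831e+6)
s(I, G) = (1/1475 + I)/(G + I) (s(I, G) = (I + 1/(25*(34 + 25)))/(G + I) = (I + (1/25)/59)/(G + I) = (I + (1/25)*(1/59))/(G + I) = (I + 1/1475)/(G + I) = (1/1475 + I)/(G + I))
s(w, 1383) - U/(-2344956) = (1/1475 - 105)/(1383 - 105) - (-3549154)/(3*(-2344956)) = -154874/1475/1278 - (-3549154)*(-1)/(3*2344956) = (1/1278)*(-154874/1475) - 1*1774577/3517434 = -77437/942525 - 1774577/3517434 = -72035656429/122787758550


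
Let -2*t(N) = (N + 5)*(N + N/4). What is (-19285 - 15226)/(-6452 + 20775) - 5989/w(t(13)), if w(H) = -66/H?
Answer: -16730224133/1260424 ≈ -13273.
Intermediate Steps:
t(N) = -5*N*(5 + N)/8 (t(N) = -(N + 5)*(N + N/4)/2 = -(5 + N)*(N + N*(¼))/2 = -(5 + N)*(N + N/4)/2 = -(5 + N)*5*N/4/2 = -5*N*(5 + N)/8)
(-19285 - 15226)/(-6452 + 20775) - 5989/w(t(13)) = (-19285 - 15226)/(-6452 + 20775) - 5989/((-66*(-8/(65*(5 + 13))))) = -34511/14323 - 5989/((-66/((-5/8*13*18)))) = -34511*1/14323 - 5989/((-66/(-585/4))) = -34511/14323 - 5989/((-66*(-4/585))) = -34511/14323 - 5989/88/195 = -34511/14323 - 5989*195/88 = -34511/14323 - 1*1167855/88 = -34511/14323 - 1167855/88 = -16730224133/1260424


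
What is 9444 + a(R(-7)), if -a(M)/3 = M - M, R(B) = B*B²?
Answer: 9444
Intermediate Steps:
R(B) = B³
a(M) = 0 (a(M) = -3*(M - M) = -3*0 = 0)
9444 + a(R(-7)) = 9444 + 0 = 9444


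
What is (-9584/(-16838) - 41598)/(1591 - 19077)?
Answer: 175104385/73607317 ≈ 2.3789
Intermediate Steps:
(-9584/(-16838) - 41598)/(1591 - 19077) = (-9584*(-1/16838) - 41598)/(-17486) = (4792/8419 - 41598)*(-1/17486) = -350208770/8419*(-1/17486) = 175104385/73607317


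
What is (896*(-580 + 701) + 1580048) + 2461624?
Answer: 4150088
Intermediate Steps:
(896*(-580 + 701) + 1580048) + 2461624 = (896*121 + 1580048) + 2461624 = (108416 + 1580048) + 2461624 = 1688464 + 2461624 = 4150088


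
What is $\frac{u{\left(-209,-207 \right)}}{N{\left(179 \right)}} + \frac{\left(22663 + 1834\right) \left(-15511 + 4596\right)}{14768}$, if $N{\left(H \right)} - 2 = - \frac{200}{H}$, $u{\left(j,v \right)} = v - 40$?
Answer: $- \frac{21449864437}{1166672} \approx -18386.0$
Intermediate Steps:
$u{\left(j,v \right)} = -40 + v$
$N{\left(H \right)} = 2 - \frac{200}{H}$
$\frac{u{\left(-209,-207 \right)}}{N{\left(179 \right)}} + \frac{\left(22663 + 1834\right) \left(-15511 + 4596\right)}{14768} = \frac{-40 - 207}{2 - \frac{200}{179}} + \frac{\left(22663 + 1834\right) \left(-15511 + 4596\right)}{14768} = - \frac{247}{2 - \frac{200}{179}} + 24497 \left(-10915\right) \frac{1}{14768} = - \frac{247}{2 - \frac{200}{179}} - \frac{267384755}{14768} = - \frac{247}{\frac{158}{179}} - \frac{267384755}{14768} = \left(-247\right) \frac{179}{158} - \frac{267384755}{14768} = - \frac{44213}{158} - \frac{267384755}{14768} = - \frac{21449864437}{1166672}$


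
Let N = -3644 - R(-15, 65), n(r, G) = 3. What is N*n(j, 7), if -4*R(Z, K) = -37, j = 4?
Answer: -43839/4 ≈ -10960.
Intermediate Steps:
R(Z, K) = 37/4 (R(Z, K) = -¼*(-37) = 37/4)
N = -14613/4 (N = -3644 - 1*37/4 = -3644 - 37/4 = -14613/4 ≈ -3653.3)
N*n(j, 7) = -14613/4*3 = -43839/4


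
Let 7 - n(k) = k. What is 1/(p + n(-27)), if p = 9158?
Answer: 1/9192 ≈ 0.00010879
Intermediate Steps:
n(k) = 7 - k
1/(p + n(-27)) = 1/(9158 + (7 - 1*(-27))) = 1/(9158 + (7 + 27)) = 1/(9158 + 34) = 1/9192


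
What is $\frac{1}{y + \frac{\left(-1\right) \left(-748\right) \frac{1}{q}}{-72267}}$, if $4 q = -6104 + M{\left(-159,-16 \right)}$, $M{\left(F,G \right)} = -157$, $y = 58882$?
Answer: $\frac{26615511}{1567174518878} \approx 1.6983 \cdot 10^{-5}$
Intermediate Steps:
$q = - \frac{6261}{4}$ ($q = \frac{-6104 - 157}{4} = \frac{1}{4} \left(-6261\right) = - \frac{6261}{4} \approx -1565.3$)
$\frac{1}{y + \frac{\left(-1\right) \left(-748\right) \frac{1}{q}}{-72267}} = \frac{1}{58882 + \frac{\left(-1\right) \left(-748\right) \frac{1}{- \frac{6261}{4}}}{-72267}} = \frac{1}{58882 + 748 \left(- \frac{4}{6261}\right) \left(- \frac{1}{72267}\right)} = \frac{1}{58882 - - \frac{176}{26615511}} = \frac{1}{58882 + \frac{176}{26615511}} = \frac{1}{\frac{1567174518878}{26615511}} = \frac{26615511}{1567174518878}$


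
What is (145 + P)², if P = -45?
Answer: 10000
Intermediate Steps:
(145 + P)² = (145 - 45)² = 100² = 10000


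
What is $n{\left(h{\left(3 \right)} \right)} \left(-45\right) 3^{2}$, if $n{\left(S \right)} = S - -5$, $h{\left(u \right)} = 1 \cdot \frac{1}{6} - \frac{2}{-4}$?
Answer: $-2295$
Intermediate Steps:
$h{\left(u \right)} = \frac{2}{3}$ ($h{\left(u \right)} = 1 \cdot \frac{1}{6} - - \frac{1}{2} = \frac{1}{6} + \frac{1}{2} = \frac{2}{3}$)
$n{\left(S \right)} = 5 + S$ ($n{\left(S \right)} = S + 5 = 5 + S$)
$n{\left(h{\left(3 \right)} \right)} \left(-45\right) 3^{2} = \left(5 + \frac{2}{3}\right) \left(-45\right) 3^{2} = \frac{17}{3} \left(-45\right) 9 = \left(-255\right) 9 = -2295$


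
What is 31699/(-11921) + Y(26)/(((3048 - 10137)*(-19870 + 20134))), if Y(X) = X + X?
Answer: -14831292899/5577525954 ≈ -2.6591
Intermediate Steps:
Y(X) = 2*X
31699/(-11921) + Y(26)/(((3048 - 10137)*(-19870 + 20134))) = 31699/(-11921) + (2*26)/(((3048 - 10137)*(-19870 + 20134))) = 31699*(-1/11921) + 52/((-7089*264)) = -31699/11921 + 52/(-1871496) = -31699/11921 + 52*(-1/1871496) = -31699/11921 - 13/467874 = -14831292899/5577525954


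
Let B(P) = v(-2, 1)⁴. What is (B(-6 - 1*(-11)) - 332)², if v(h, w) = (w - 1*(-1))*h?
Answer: 5776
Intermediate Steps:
v(h, w) = h*(1 + w) (v(h, w) = (w + 1)*h = (1 + w)*h = h*(1 + w))
B(P) = 256 (B(P) = (-2*(1 + 1))⁴ = (-2*2)⁴ = (-4)⁴ = 256)
(B(-6 - 1*(-11)) - 332)² = (256 - 332)² = (-76)² = 5776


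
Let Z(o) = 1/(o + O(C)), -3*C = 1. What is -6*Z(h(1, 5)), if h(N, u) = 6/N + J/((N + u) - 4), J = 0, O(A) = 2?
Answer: -¾ ≈ -0.75000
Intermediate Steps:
C = -⅓ (C = -⅓*1 = -⅓ ≈ -0.33333)
h(N, u) = 6/N (h(N, u) = 6/N + 0/((N + u) - 4) = 6/N + 0/(-4 + N + u) = 6/N + 0 = 6/N)
Z(o) = 1/(2 + o) (Z(o) = 1/(o + 2) = 1/(2 + o))
-6*Z(h(1, 5)) = -6/(2 + 6/1) = -6/(2 + 6*1) = -6/(2 + 6) = -6/8 = -6*⅛ = -¾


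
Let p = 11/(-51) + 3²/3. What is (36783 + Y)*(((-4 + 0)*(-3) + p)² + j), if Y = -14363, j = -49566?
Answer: -2877666413000/2601 ≈ -1.1064e+9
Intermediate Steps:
p = 142/51 (p = 11*(-1/51) + 9*(⅓) = -11/51 + 3 = 142/51 ≈ 2.7843)
(36783 + Y)*(((-4 + 0)*(-3) + p)² + j) = (36783 - 14363)*(((-4 + 0)*(-3) + 142/51)² - 49566) = 22420*((-4*(-3) + 142/51)² - 49566) = 22420*((12 + 142/51)² - 49566) = 22420*((754/51)² - 49566) = 22420*(568516/2601 - 49566) = 22420*(-128352650/2601) = -2877666413000/2601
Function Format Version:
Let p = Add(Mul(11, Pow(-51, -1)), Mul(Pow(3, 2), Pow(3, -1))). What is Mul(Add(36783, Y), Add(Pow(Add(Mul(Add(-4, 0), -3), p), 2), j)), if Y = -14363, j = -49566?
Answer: Rational(-2877666413000, 2601) ≈ -1.1064e+9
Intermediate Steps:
p = Rational(142, 51) (p = Add(Mul(11, Rational(-1, 51)), Mul(9, Rational(1, 3))) = Add(Rational(-11, 51), 3) = Rational(142, 51) ≈ 2.7843)
Mul(Add(36783, Y), Add(Pow(Add(Mul(Add(-4, 0), -3), p), 2), j)) = Mul(Add(36783, -14363), Add(Pow(Add(Mul(Add(-4, 0), -3), Rational(142, 51)), 2), -49566)) = Mul(22420, Add(Pow(Add(Mul(-4, -3), Rational(142, 51)), 2), -49566)) = Mul(22420, Add(Pow(Add(12, Rational(142, 51)), 2), -49566)) = Mul(22420, Add(Pow(Rational(754, 51), 2), -49566)) = Mul(22420, Add(Rational(568516, 2601), -49566)) = Mul(22420, Rational(-128352650, 2601)) = Rational(-2877666413000, 2601)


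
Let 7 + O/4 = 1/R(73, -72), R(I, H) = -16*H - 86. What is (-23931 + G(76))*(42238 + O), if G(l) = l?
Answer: -41283705220/41 ≈ -1.0069e+9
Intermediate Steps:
R(I, H) = -86 - 16*H
O = -14922/533 (O = -28 + 4/(-86 - 16*(-72)) = -28 + 4/(-86 + 1152) = -28 + 4/1066 = -28 + 4*(1/1066) = -28 + 2/533 = -14922/533 ≈ -27.996)
(-23931 + G(76))*(42238 + O) = (-23931 + 76)*(42238 - 14922/533) = -23855*22497932/533 = -41283705220/41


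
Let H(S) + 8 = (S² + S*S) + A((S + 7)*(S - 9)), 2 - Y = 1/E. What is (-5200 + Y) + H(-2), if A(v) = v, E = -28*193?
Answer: -28387211/5404 ≈ -5253.0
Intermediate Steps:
E = -5404
Y = 10809/5404 (Y = 2 - 1/(-5404) = 2 - 1*(-1/5404) = 2 + 1/5404 = 10809/5404 ≈ 2.0002)
H(S) = -8 + 2*S² + (-9 + S)*(7 + S) (H(S) = -8 + ((S² + S*S) + (S + 7)*(S - 9)) = -8 + ((S² + S²) + (7 + S)*(-9 + S)) = -8 + (2*S² + (-9 + S)*(7 + S)) = -8 + 2*S² + (-9 + S)*(7 + S))
(-5200 + Y) + H(-2) = (-5200 + 10809/5404) + (-71 - 2*(-2) + 3*(-2)²) = -28089991/5404 + (-71 + 4 + 3*4) = -28089991/5404 + (-71 + 4 + 12) = -28089991/5404 - 55 = -28387211/5404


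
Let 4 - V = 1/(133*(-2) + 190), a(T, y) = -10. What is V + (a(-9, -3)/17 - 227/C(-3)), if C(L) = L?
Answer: 306559/3876 ≈ 79.092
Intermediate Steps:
V = 305/76 (V = 4 - 1/(133*(-2) + 190) = 4 - 1/(-266 + 190) = 4 - 1/(-76) = 4 - 1*(-1/76) = 4 + 1/76 = 305/76 ≈ 4.0132)
V + (a(-9, -3)/17 - 227/C(-3)) = 305/76 + (-10/17 - 227/(-3)) = 305/76 + (-10*1/17 - 227*(-1/3)) = 305/76 + (-10/17 + 227/3) = 305/76 + 3829/51 = 306559/3876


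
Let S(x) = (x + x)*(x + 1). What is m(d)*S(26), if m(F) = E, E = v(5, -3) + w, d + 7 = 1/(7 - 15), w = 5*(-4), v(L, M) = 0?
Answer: -28080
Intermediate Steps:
w = -20
d = -57/8 (d = -7 + 1/(7 - 15) = -7 + 1/(-8) = -7 - 1/8 = -57/8 ≈ -7.1250)
S(x) = 2*x*(1 + x) (S(x) = (2*x)*(1 + x) = 2*x*(1 + x))
E = -20 (E = 0 - 20 = -20)
m(F) = -20
m(d)*S(26) = -40*26*(1 + 26) = -40*26*27 = -20*1404 = -28080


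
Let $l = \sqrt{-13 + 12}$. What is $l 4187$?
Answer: $4187 i \approx 4187.0 i$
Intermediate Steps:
$l = i$ ($l = \sqrt{-1} = i \approx 1.0 i$)
$l 4187 = i 4187 = 4187 i$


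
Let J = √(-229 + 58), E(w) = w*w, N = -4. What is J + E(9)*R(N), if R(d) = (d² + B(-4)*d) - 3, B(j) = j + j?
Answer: 3645 + 3*I*√19 ≈ 3645.0 + 13.077*I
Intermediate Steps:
B(j) = 2*j
R(d) = -3 + d² - 8*d (R(d) = (d² + (2*(-4))*d) - 3 = (d² - 8*d) - 3 = -3 + d² - 8*d)
E(w) = w²
J = 3*I*√19 (J = √(-171) = 3*I*√19 ≈ 13.077*I)
J + E(9)*R(N) = 3*I*√19 + 9²*(-3 + (-4)² - 8*(-4)) = 3*I*√19 + 81*(-3 + 16 + 32) = 3*I*√19 + 81*45 = 3*I*√19 + 3645 = 3645 + 3*I*√19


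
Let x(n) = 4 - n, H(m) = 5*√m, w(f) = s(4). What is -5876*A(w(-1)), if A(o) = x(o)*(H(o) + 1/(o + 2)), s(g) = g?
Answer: 0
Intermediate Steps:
w(f) = 4
A(o) = (4 - o)*(1/(2 + o) + 5*√o) (A(o) = (4 - o)*(5*√o + 1/(o + 2)) = (4 - o)*(5*√o + 1/(2 + o)) = (4 - o)*(1/(2 + o) + 5*√o))
-5876*A(w(-1)) = -(-5876)*(-4 + 4)*(1 + 5*4^(3/2) + 10*√4)/(2 + 4) = -(-5876)*0*(1 + 5*8 + 10*2)/6 = -(-5876)*0*(1 + 40 + 20)/6 = -(-5876)*0*61/6 = -5876*0 = 0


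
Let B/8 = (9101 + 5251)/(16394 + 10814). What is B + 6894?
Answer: 23460846/3401 ≈ 6898.2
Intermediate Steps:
B = 14352/3401 (B = 8*((9101 + 5251)/(16394 + 10814)) = 8*(14352/27208) = 8*(14352*(1/27208)) = 8*(1794/3401) = 14352/3401 ≈ 4.2199)
B + 6894 = 14352/3401 + 6894 = 23460846/3401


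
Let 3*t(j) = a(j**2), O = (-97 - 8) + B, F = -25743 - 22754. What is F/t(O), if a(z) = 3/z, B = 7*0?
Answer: -534679425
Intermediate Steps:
B = 0
F = -48497
O = -105 (O = (-97 - 8) + 0 = -105 + 0 = -105)
t(j) = j**(-2) (t(j) = (3/(j**2))/3 = (3/j**2)/3 = j**(-2))
F/t(O) = -48497/((-105)**(-2)) = -48497/1/11025 = -48497*11025 = -534679425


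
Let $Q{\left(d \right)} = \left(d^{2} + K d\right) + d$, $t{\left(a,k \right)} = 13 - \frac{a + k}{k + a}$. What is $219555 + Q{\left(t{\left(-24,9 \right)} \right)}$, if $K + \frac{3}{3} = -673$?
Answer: $211623$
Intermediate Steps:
$K = -674$ ($K = -1 - 673 = -674$)
$t{\left(a,k \right)} = 12$ ($t{\left(a,k \right)} = 13 - \frac{a + k}{a + k} = 13 - 1 = 12$)
$Q{\left(d \right)} = d^{2} - 673 d$ ($Q{\left(d \right)} = \left(d^{2} - 674 d\right) + d = d^{2} - 673 d$)
$219555 + Q{\left(t{\left(-24,9 \right)} \right)} = 219555 + 12 \left(-673 + 12\right) = 219555 + 12 \left(-661\right) = 219555 - 7932 = 211623$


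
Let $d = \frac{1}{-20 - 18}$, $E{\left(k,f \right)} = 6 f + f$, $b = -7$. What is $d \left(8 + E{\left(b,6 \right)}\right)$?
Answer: $- \frac{25}{19} \approx -1.3158$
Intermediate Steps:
$E{\left(k,f \right)} = 7 f$
$d = - \frac{1}{38}$ ($d = \frac{1}{-38} = - \frac{1}{38} \approx -0.026316$)
$d \left(8 + E{\left(b,6 \right)}\right) = - \frac{8 + 7 \cdot 6}{38} = - \frac{8 + 42}{38} = \left(- \frac{1}{38}\right) 50 = - \frac{25}{19}$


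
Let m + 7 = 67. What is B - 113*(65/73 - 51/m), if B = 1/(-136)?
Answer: -227043/49640 ≈ -4.5738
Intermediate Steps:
m = 60 (m = -7 + 67 = 60)
B = -1/136 ≈ -0.0073529
B - 113*(65/73 - 51/m) = -1/136 - 113*(65/73 - 51/60) = -1/136 - 113*(65*(1/73) - 51*1/60) = -1/136 - 113*(65/73 - 17/20) = -1/136 - 113*59/1460 = -1/136 - 6667/1460 = -227043/49640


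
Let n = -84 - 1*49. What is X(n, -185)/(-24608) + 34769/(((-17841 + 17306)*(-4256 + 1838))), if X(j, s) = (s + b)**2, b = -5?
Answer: -5730555931/3979205880 ≈ -1.4401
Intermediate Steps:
n = -133 (n = -84 - 49 = -133)
X(j, s) = (-5 + s)**2 (X(j, s) = (s - 5)**2 = (-5 + s)**2)
X(n, -185)/(-24608) + 34769/(((-17841 + 17306)*(-4256 + 1838))) = (-5 - 185)**2/(-24608) + 34769/(((-17841 + 17306)*(-4256 + 1838))) = (-190)**2*(-1/24608) + 34769/((-535*(-2418))) = 36100*(-1/24608) + 34769/1293630 = -9025/6152 + 34769*(1/1293630) = -9025/6152 + 34769/1293630 = -5730555931/3979205880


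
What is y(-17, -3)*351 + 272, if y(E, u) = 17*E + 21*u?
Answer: -123280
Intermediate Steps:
y(-17, -3)*351 + 272 = (17*(-17) + 21*(-3))*351 + 272 = (-289 - 63)*351 + 272 = -352*351 + 272 = -123552 + 272 = -123280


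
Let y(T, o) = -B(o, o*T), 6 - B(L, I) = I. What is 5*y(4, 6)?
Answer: 90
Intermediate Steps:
B(L, I) = 6 - I
y(T, o) = -6 + T*o (y(T, o) = -(6 - o*T) = -(6 - T*o) = -6 + T*o)
5*y(4, 6) = 5*(-6 + 4*6) = 5*(-6 + 24) = 5*18 = 90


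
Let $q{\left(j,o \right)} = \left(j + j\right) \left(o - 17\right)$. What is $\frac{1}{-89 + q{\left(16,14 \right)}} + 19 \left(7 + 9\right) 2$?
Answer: $\frac{112479}{185} \approx 607.99$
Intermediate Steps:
$q{\left(j,o \right)} = 2 j \left(-17 + o\right)$
$\frac{1}{-89 + q{\left(16,14 \right)}} + 19 \left(7 + 9\right) 2 = \frac{1}{-89 + 2 \cdot 16 \left(-17 + 14\right)} + 19 \left(7 + 9\right) 2 = \frac{1}{-89 + 2 \cdot 16 \left(-3\right)} + 19 \cdot 16 \cdot 2 = \frac{1}{-89 - 96} + 19 \cdot 32 = \frac{1}{-185} + 608 = - \frac{1}{185} + 608 = \frac{112479}{185}$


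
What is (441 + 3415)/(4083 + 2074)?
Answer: 3856/6157 ≈ 0.62628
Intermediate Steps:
(441 + 3415)/(4083 + 2074) = 3856/6157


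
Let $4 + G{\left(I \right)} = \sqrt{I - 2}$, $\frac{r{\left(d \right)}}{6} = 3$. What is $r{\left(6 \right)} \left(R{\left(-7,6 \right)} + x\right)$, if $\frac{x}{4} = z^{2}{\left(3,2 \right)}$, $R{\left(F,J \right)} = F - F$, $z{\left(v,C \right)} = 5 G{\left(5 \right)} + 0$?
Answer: $34200 - 14400 \sqrt{3} \approx 9258.5$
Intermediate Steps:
$r{\left(d \right)} = 18$ ($r{\left(d \right)} = 6 \cdot 3 = 18$)
$G{\left(I \right)} = -4 + \sqrt{-2 + I}$ ($G{\left(I \right)} = -4 + \sqrt{I - 2} = -4 + \sqrt{-2 + I}$)
$z{\left(v,C \right)} = -20 + 5 \sqrt{3}$ ($z{\left(v,C \right)} = 5 \left(-4 + \sqrt{-2 + 5}\right) + 0 = 5 \left(-4 + \sqrt{3}\right) + 0 = \left(-20 + 5 \sqrt{3}\right) + 0 = -20 + 5 \sqrt{3}$)
$R{\left(F,J \right)} = 0$
$x = 4 \left(-20 + 5 \sqrt{3}\right)^{2} \approx 514.36$
$r{\left(6 \right)} \left(R{\left(-7,6 \right)} + x\right) = 18 \left(0 + \left(1900 - 800 \sqrt{3}\right)\right) = 18 \left(1900 - 800 \sqrt{3}\right) = 34200 - 14400 \sqrt{3}$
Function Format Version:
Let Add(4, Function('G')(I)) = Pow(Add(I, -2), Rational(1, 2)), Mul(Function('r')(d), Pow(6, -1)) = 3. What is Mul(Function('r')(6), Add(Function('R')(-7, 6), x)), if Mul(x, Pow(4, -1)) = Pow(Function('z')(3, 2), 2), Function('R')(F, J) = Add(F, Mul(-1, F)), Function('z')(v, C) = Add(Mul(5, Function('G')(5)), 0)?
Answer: Add(34200, Mul(-14400, Pow(3, Rational(1, 2)))) ≈ 9258.5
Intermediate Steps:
Function('r')(d) = 18 (Function('r')(d) = Mul(6, 3) = 18)
Function('G')(I) = Add(-4, Pow(Add(-2, I), Rational(1, 2))) (Function('G')(I) = Add(-4, Pow(Add(I, -2), Rational(1, 2))) = Add(-4, Pow(Add(-2, I), Rational(1, 2))))
Function('z')(v, C) = Add(-20, Mul(5, Pow(3, Rational(1, 2)))) (Function('z')(v, C) = Add(Mul(5, Add(-4, Pow(Add(-2, 5), Rational(1, 2)))), 0) = Add(Mul(5, Add(-4, Pow(3, Rational(1, 2)))), 0) = Add(Add(-20, Mul(5, Pow(3, Rational(1, 2)))), 0) = Add(-20, Mul(5, Pow(3, Rational(1, 2)))))
Function('R')(F, J) = 0
x = Mul(4, Pow(Add(-20, Mul(5, Pow(3, Rational(1, 2)))), 2)) ≈ 514.36
Mul(Function('r')(6), Add(Function('R')(-7, 6), x)) = Mul(18, Add(0, Add(1900, Mul(-800, Pow(3, Rational(1, 2)))))) = Mul(18, Add(1900, Mul(-800, Pow(3, Rational(1, 2))))) = Add(34200, Mul(-14400, Pow(3, Rational(1, 2))))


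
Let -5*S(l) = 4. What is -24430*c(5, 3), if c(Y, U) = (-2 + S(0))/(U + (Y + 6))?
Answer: 4886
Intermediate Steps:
S(l) = -⅘ (S(l) = -⅕*4 = -⅘)
c(Y, U) = -14/(5*(6 + U + Y)) (c(Y, U) = (-2 - ⅘)/(U + (Y + 6)) = -14/(5*(U + (6 + Y))) = -14/(5*(6 + U + Y)))
-24430*c(5, 3) = -(-342020)/(30 + 5*3 + 5*5) = -(-342020)/(30 + 15 + 25) = -(-342020)/70 = -24430*(-⅕) = 4886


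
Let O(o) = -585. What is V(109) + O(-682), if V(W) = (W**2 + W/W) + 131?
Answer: 11428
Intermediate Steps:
V(W) = 132 + W**2 (V(W) = (W**2 + 1) + 131 = (1 + W**2) + 131 = 132 + W**2)
V(109) + O(-682) = (132 + 109**2) - 585 = (132 + 11881) - 585 = 12013 - 585 = 11428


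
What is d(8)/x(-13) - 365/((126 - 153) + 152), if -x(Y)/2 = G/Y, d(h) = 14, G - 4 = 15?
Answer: 888/475 ≈ 1.8695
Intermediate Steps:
G = 19 (G = 4 + 15 = 19)
x(Y) = -38/Y
d(8)/x(-13) - 365/((126 - 153) + 152) = 14/((-38/(-13))) - 365/((126 - 153) + 152) = 14/((-38*(-1/13))) - 365/(-27 + 152) = 14/(38/13) - 365/125 = 14*(13/38) - 365*1/125 = 91/19 - 73/25 = 888/475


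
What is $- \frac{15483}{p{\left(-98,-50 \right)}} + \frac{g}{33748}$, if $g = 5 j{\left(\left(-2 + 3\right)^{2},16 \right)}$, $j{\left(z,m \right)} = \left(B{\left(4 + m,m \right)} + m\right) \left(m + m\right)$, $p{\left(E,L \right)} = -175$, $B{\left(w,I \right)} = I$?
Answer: $\frac{130854071}{1476475} \approx 88.626$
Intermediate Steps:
$j{\left(z,m \right)} = 4 m^{2}$ ($j{\left(z,m \right)} = \left(m + m\right) \left(m + m\right) = 2 m 2 m = 4 m^{2}$)
$g = 5120$ ($g = 5 \cdot 4 \cdot 16^{2} = 5 \cdot 4 \cdot 256 = 5 \cdot 1024 = 5120$)
$- \frac{15483}{p{\left(-98,-50 \right)}} + \frac{g}{33748} = - \frac{15483}{-175} + \frac{5120}{33748} = \left(-15483\right) \left(- \frac{1}{175}\right) + 5120 \cdot \frac{1}{33748} = \frac{15483}{175} + \frac{1280}{8437} = \frac{130854071}{1476475}$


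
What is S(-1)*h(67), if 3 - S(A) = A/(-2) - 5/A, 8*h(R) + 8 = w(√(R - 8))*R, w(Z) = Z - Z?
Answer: 5/2 ≈ 2.5000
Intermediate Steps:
w(Z) = 0
h(R) = -1 (h(R) = -1 + (0*R)/8 = -1 + (⅛)*0 = -1 + 0 = -1)
S(A) = 3 + A/2 + 5/A (S(A) = 3 - (A/(-2) - 5/A) = 3 - (A*(-½) - 5/A) = 3 - (-A/2 - 5/A) = 3 - (-5/A - A/2) = 3 + (A/2 + 5/A) = 3 + A/2 + 5/A)
S(-1)*h(67) = (3 + (½)*(-1) + 5/(-1))*(-1) = (3 - ½ + 5*(-1))*(-1) = (3 - ½ - 5)*(-1) = -5/2*(-1) = 5/2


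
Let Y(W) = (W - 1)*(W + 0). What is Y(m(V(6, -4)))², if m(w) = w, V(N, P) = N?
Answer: 900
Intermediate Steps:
Y(W) = W*(-1 + W) (Y(W) = (-1 + W)*W = W*(-1 + W))
Y(m(V(6, -4)))² = (6*(-1 + 6))² = (6*5)² = 30² = 900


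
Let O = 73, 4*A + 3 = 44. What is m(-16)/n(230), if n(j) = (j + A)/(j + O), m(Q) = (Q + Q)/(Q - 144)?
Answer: 1212/4805 ≈ 0.25224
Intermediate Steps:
A = 41/4 (A = -¾ + (¼)*44 = -¾ + 11 = 41/4 ≈ 10.250)
m(Q) = 2*Q/(-144 + Q) (m(Q) = (2*Q)/(-144 + Q) = 2*Q/(-144 + Q))
n(j) = (41/4 + j)/(73 + j) (n(j) = (j + 41/4)/(j + 73) = (41/4 + j)/(73 + j))
m(-16)/n(230) = (2*(-16)/(-144 - 16))/(((41/4 + 230)/(73 + 230))) = (2*(-16)/(-160))/(((961/4)/303)) = (2*(-16)*(-1/160))/(((1/303)*(961/4))) = 1/(5*(961/1212)) = (⅕)*(1212/961) = 1212/4805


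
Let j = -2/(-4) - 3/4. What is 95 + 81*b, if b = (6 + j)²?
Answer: 44369/16 ≈ 2773.1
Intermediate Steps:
j = -¼ (j = -2*(-¼) - 3*¼ = ½ - ¾ = -¼ ≈ -0.25000)
b = 529/16 (b = (6 - ¼)² = (23/4)² = 529/16 ≈ 33.063)
95 + 81*b = 95 + 81*(529/16) = 95 + 42849/16 = 44369/16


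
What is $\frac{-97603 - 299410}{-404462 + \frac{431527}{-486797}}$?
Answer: $\frac{193264737361}{196891319741} \approx 0.98158$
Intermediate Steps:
$\frac{-97603 - 299410}{-404462 + \frac{431527}{-486797}} = - \frac{397013}{-404462 + 431527 \left(- \frac{1}{486797}\right)} = - \frac{397013}{-404462 - \frac{431527}{486797}} = - \frac{397013}{- \frac{196891319741}{486797}} = \left(-397013\right) \left(- \frac{486797}{196891319741}\right) = \frac{193264737361}{196891319741}$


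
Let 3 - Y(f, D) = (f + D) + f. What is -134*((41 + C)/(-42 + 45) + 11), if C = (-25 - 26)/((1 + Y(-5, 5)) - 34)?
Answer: -254734/75 ≈ -3396.5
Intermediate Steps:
Y(f, D) = 3 - D - 2*f (Y(f, D) = 3 - ((f + D) + f) = 3 - ((D + f) + f) = 3 - (D + 2*f) = 3 + (-D - 2*f) = 3 - D - 2*f)
C = 51/25 (C = (-25 - 26)/((1 + (3 - 1*5 - 2*(-5))) - 34) = -51/((1 + (3 - 5 + 10)) - 34) = -51/((1 + 8) - 34) = -51/(9 - 34) = -51/(-25) = -51*(-1/25) = 51/25 ≈ 2.0400)
-134*((41 + C)/(-42 + 45) + 11) = -134*((41 + 51/25)/(-42 + 45) + 11) = -134*((1076/25)/3 + 11) = -134*((1076/25)*(⅓) + 11) = -134*(1076/75 + 11) = -134*1901/75 = -254734/75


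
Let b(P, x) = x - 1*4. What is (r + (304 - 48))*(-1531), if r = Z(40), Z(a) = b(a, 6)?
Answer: -394998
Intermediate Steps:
b(P, x) = -4 + x (b(P, x) = x - 4 = -4 + x)
Z(a) = 2 (Z(a) = -4 + 6 = 2)
r = 2
(r + (304 - 48))*(-1531) = (2 + (304 - 48))*(-1531) = (2 + 256)*(-1531) = 258*(-1531) = -394998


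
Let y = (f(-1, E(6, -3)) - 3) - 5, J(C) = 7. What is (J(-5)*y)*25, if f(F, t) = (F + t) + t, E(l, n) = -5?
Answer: -3325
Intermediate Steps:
f(F, t) = F + 2*t
y = -19 (y = ((-1 + 2*(-5)) - 3) - 5 = ((-1 - 10) - 3) - 5 = (-11 - 3) - 5 = -14 - 5 = -19)
(J(-5)*y)*25 = (7*(-19))*25 = -133*25 = -3325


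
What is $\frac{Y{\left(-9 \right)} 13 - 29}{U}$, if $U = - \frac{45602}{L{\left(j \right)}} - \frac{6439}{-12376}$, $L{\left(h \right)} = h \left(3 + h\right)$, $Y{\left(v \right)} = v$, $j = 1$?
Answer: $\frac{1806896}{141086149} \approx 0.012807$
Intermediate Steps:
$U = - \frac{141086149}{12376}$ ($U = - \frac{45602}{1 \left(3 + 1\right)} - \frac{6439}{-12376} = - \frac{45602}{1 \cdot 4} - - \frac{6439}{12376} = - \frac{45602}{4} + \frac{6439}{12376} = \left(-45602\right) \frac{1}{4} + \frac{6439}{12376} = - \frac{22801}{2} + \frac{6439}{12376} = - \frac{141086149}{12376} \approx -11400.0$)
$\frac{Y{\left(-9 \right)} 13 - 29}{U} = \frac{\left(-9\right) 13 - 29}{- \frac{141086149}{12376}} = \left(-117 - 29\right) \left(- \frac{12376}{141086149}\right) = \left(-146\right) \left(- \frac{12376}{141086149}\right) = \frac{1806896}{141086149}$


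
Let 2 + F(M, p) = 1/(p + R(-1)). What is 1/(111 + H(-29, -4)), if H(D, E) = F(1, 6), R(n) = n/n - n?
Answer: 8/873 ≈ 0.0091638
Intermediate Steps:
R(n) = 1 - n
F(M, p) = -2 + 1/(2 + p) (F(M, p) = -2 + 1/(p + (1 - 1*(-1))) = -2 + 1/(p + (1 + 1)) = -2 + 1/(p + 2) = -2 + 1/(2 + p))
H(D, E) = -15/8 (H(D, E) = (-3 - 2*6)/(2 + 6) = (-3 - 12)/8 = (1/8)*(-15) = -15/8)
1/(111 + H(-29, -4)) = 1/(111 - 15/8) = 1/(873/8) = 8/873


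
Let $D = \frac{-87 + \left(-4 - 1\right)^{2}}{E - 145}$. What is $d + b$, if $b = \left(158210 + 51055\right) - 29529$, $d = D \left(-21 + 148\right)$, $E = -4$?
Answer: $\frac{26788538}{149} \approx 1.7979 \cdot 10^{5}$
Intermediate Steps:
$D = \frac{62}{149}$ ($D = \frac{-87 + \left(-4 - 1\right)^{2}}{-4 - 145} = \frac{-87 + \left(-5\right)^{2}}{-149} = \left(-87 + 25\right) \left(- \frac{1}{149}\right) = \left(-62\right) \left(- \frac{1}{149}\right) = \frac{62}{149} \approx 0.41611$)
$d = \frac{7874}{149}$ ($d = \frac{62 \left(-21 + 148\right)}{149} = \frac{62}{149} \cdot 127 = \frac{7874}{149} \approx 52.846$)
$b = 179736$ ($b = 209265 - 29529 = 179736$)
$d + b = \frac{7874}{149} + 179736 = \frac{26788538}{149}$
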